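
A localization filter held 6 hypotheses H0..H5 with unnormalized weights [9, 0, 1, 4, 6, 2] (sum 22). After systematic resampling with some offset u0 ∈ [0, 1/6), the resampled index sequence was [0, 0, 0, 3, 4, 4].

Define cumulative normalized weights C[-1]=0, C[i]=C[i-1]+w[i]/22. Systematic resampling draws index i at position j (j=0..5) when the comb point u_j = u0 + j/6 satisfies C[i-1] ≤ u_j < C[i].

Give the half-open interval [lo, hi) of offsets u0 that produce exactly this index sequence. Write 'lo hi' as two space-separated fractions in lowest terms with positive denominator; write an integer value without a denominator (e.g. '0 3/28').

C = [9/22, 9/22, 5/11, 7/11, 10/11, 1]
j=0 picked index 0: u0 ∈ [0, 9/22)
j=1 picked index 0: u0 ∈ [-1/6, 8/33)
j=2 picked index 0: u0 ∈ [-1/3, 5/66)
j=3 picked index 3: u0 ∈ [-1/22, 3/22)
j=4 picked index 4: u0 ∈ [-1/33, 8/33)
j=5 picked index 4: u0 ∈ [-13/66, 5/66)
intersection: [0, 5/66)

0 5/66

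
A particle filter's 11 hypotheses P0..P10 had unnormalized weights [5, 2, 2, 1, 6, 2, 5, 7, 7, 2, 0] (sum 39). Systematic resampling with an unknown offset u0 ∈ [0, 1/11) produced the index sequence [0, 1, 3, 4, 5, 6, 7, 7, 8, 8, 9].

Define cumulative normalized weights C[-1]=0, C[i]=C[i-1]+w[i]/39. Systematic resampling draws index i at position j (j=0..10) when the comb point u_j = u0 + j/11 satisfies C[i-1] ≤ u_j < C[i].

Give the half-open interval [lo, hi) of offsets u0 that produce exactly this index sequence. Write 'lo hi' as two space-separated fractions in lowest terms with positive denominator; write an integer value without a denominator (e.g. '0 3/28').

C = [5/39, 7/39, 3/13, 10/39, 16/39, 6/13, 23/39, 10/13, 37/39, 1, 1]
j=0 picked index 0: u0 ∈ [0, 5/39)
j=1 picked index 1: u0 ∈ [16/429, 38/429)
j=2 picked index 3: u0 ∈ [7/143, 32/429)
j=3 picked index 4: u0 ∈ [-7/429, 59/429)
j=4 picked index 5: u0 ∈ [20/429, 14/143)
j=5 picked index 6: u0 ∈ [1/143, 58/429)
j=6 picked index 7: u0 ∈ [19/429, 32/143)
j=7 picked index 7: u0 ∈ [-20/429, 19/143)
j=8 picked index 8: u0 ∈ [6/143, 95/429)
j=9 picked index 8: u0 ∈ [-7/143, 56/429)
j=10 picked index 9: u0 ∈ [17/429, 1/11)
intersection: [7/143, 32/429)

7/143 32/429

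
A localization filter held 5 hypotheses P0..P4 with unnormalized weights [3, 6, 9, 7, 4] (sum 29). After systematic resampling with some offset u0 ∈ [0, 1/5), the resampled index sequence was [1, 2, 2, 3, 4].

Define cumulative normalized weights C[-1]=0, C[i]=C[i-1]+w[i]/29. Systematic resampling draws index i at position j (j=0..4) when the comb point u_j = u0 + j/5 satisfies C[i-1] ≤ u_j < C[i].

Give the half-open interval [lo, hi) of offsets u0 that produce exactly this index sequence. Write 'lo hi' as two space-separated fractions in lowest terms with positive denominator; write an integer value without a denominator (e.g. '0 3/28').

16/145 1/5

C = [3/29, 9/29, 18/29, 25/29, 1]
j=0 picked index 1: u0 ∈ [3/29, 9/29)
j=1 picked index 2: u0 ∈ [16/145, 61/145)
j=2 picked index 2: u0 ∈ [-13/145, 32/145)
j=3 picked index 3: u0 ∈ [3/145, 38/145)
j=4 picked index 4: u0 ∈ [9/145, 1/5)
intersection: [16/145, 1/5)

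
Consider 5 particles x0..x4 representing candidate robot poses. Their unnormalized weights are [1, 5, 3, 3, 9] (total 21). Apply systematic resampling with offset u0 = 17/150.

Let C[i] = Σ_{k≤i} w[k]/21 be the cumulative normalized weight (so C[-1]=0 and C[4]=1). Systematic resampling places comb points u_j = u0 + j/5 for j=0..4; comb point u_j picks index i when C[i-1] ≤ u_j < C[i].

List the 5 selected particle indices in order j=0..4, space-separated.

1 2 3 4 4

C = [1/21, 2/7, 3/7, 4/7, 1]
j=0: u_0=17/150 ∈ [1/21, 2/7) → index 1
j=1: u_1=47/150 ∈ [2/7, 3/7) → index 2
j=2: u_2=77/150 ∈ [3/7, 4/7) → index 3
j=3: u_3=107/150 ∈ [4/7, 1) → index 4
j=4: u_4=137/150 ∈ [4/7, 1) → index 4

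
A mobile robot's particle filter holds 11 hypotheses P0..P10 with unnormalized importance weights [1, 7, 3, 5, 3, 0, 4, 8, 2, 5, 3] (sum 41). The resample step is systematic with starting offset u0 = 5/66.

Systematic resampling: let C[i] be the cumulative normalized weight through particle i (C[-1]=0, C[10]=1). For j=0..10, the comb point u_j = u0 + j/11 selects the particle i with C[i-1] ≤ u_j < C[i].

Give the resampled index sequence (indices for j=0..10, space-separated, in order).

1 1 2 3 4 6 7 7 8 9 10

C = [1/41, 8/41, 11/41, 16/41, 19/41, 19/41, 23/41, 31/41, 33/41, 38/41, 1]
j=0: u_0=5/66 ∈ [1/41, 8/41) → index 1
j=1: u_1=1/6 ∈ [1/41, 8/41) → index 1
j=2: u_2=17/66 ∈ [8/41, 11/41) → index 2
j=3: u_3=23/66 ∈ [11/41, 16/41) → index 3
j=4: u_4=29/66 ∈ [16/41, 19/41) → index 4
j=5: u_5=35/66 ∈ [19/41, 23/41) → index 6
j=6: u_6=41/66 ∈ [23/41, 31/41) → index 7
j=7: u_7=47/66 ∈ [23/41, 31/41) → index 7
j=8: u_8=53/66 ∈ [31/41, 33/41) → index 8
j=9: u_9=59/66 ∈ [33/41, 38/41) → index 9
j=10: u_10=65/66 ∈ [38/41, 1) → index 10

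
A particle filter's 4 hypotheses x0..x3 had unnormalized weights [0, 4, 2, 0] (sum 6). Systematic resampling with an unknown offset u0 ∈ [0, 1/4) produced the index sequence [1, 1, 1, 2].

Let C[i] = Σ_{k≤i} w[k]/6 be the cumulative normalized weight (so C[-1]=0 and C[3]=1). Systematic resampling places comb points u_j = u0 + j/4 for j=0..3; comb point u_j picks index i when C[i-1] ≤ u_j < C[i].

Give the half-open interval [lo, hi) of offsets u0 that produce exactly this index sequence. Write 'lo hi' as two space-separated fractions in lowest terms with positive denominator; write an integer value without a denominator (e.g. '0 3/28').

C = [0, 2/3, 1, 1]
j=0 picked index 1: u0 ∈ [0, 2/3)
j=1 picked index 1: u0 ∈ [-1/4, 5/12)
j=2 picked index 1: u0 ∈ [-1/2, 1/6)
j=3 picked index 2: u0 ∈ [-1/12, 1/4)
intersection: [0, 1/6)

0 1/6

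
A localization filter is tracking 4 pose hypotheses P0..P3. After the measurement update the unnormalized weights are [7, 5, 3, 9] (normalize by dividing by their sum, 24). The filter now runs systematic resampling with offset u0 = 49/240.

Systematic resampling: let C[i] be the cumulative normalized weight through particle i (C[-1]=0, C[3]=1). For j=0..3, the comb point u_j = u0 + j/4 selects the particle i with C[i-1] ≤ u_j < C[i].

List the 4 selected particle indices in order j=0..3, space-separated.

C = [7/24, 1/2, 5/8, 1]
j=0: u_0=49/240 ∈ [0, 7/24) → index 0
j=1: u_1=109/240 ∈ [7/24, 1/2) → index 1
j=2: u_2=169/240 ∈ [5/8, 1) → index 3
j=3: u_3=229/240 ∈ [5/8, 1) → index 3

0 1 3 3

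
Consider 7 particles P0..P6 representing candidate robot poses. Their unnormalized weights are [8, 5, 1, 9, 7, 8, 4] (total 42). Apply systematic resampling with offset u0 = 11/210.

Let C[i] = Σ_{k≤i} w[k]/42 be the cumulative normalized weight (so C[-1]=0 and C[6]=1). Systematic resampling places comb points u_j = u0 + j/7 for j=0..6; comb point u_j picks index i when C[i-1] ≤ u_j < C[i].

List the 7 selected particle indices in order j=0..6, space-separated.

C = [4/21, 13/42, 1/3, 23/42, 5/7, 19/21, 1]
j=0: u_0=11/210 ∈ [0, 4/21) → index 0
j=1: u_1=41/210 ∈ [4/21, 13/42) → index 1
j=2: u_2=71/210 ∈ [1/3, 23/42) → index 3
j=3: u_3=101/210 ∈ [1/3, 23/42) → index 3
j=4: u_4=131/210 ∈ [23/42, 5/7) → index 4
j=5: u_5=23/30 ∈ [5/7, 19/21) → index 5
j=6: u_6=191/210 ∈ [19/21, 1) → index 6

0 1 3 3 4 5 6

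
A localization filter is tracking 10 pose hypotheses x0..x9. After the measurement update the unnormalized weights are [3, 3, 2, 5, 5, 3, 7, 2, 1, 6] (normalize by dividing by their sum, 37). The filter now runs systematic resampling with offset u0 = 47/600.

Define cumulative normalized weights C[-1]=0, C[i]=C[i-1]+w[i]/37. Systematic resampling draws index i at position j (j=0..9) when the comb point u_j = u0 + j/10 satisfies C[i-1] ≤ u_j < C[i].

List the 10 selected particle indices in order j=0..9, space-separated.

C = [3/37, 6/37, 8/37, 13/37, 18/37, 21/37, 28/37, 30/37, 31/37, 1]
j=0: u_0=47/600 ∈ [0, 3/37) → index 0
j=1: u_1=107/600 ∈ [6/37, 8/37) → index 2
j=2: u_2=167/600 ∈ [8/37, 13/37) → index 3
j=3: u_3=227/600 ∈ [13/37, 18/37) → index 4
j=4: u_4=287/600 ∈ [13/37, 18/37) → index 4
j=5: u_5=347/600 ∈ [21/37, 28/37) → index 6
j=6: u_6=407/600 ∈ [21/37, 28/37) → index 6
j=7: u_7=467/600 ∈ [28/37, 30/37) → index 7
j=8: u_8=527/600 ∈ [31/37, 1) → index 9
j=9: u_9=587/600 ∈ [31/37, 1) → index 9

0 2 3 4 4 6 6 7 9 9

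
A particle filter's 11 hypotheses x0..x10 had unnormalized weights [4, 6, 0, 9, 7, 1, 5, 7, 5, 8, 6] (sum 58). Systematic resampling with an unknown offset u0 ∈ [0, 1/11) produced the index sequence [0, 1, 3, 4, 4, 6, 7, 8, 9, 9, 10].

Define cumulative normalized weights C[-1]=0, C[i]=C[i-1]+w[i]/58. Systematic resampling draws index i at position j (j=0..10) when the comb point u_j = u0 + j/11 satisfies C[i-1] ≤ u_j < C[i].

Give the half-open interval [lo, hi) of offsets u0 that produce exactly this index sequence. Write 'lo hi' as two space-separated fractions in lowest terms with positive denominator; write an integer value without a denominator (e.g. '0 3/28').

35/638 2/29

C = [2/29, 5/29, 5/29, 19/58, 13/29, 27/58, 16/29, 39/58, 22/29, 26/29, 1]
j=0 picked index 0: u0 ∈ [0, 2/29)
j=1 picked index 1: u0 ∈ [-7/319, 26/319)
j=2 picked index 3: u0 ∈ [-3/319, 93/638)
j=3 picked index 4: u0 ∈ [35/638, 56/319)
j=4 picked index 4: u0 ∈ [-23/638, 27/319)
j=5 picked index 6: u0 ∈ [7/638, 31/319)
j=6 picked index 7: u0 ∈ [2/319, 81/638)
j=7 picked index 8: u0 ∈ [23/638, 39/319)
j=8 picked index 9: u0 ∈ [10/319, 54/319)
j=9 picked index 9: u0 ∈ [-19/319, 25/319)
j=10 picked index 10: u0 ∈ [-4/319, 1/11)
intersection: [35/638, 2/29)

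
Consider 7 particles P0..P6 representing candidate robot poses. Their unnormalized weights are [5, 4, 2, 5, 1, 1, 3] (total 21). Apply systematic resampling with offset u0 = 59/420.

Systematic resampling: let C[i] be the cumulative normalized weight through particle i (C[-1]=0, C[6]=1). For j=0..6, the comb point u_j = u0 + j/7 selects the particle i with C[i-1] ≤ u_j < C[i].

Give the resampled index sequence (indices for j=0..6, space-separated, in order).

C = [5/21, 3/7, 11/21, 16/21, 17/21, 6/7, 1]
j=0: u_0=59/420 ∈ [0, 5/21) → index 0
j=1: u_1=17/60 ∈ [5/21, 3/7) → index 1
j=2: u_2=179/420 ∈ [5/21, 3/7) → index 1
j=3: u_3=239/420 ∈ [11/21, 16/21) → index 3
j=4: u_4=299/420 ∈ [11/21, 16/21) → index 3
j=5: u_5=359/420 ∈ [17/21, 6/7) → index 5
j=6: u_6=419/420 ∈ [6/7, 1) → index 6

0 1 1 3 3 5 6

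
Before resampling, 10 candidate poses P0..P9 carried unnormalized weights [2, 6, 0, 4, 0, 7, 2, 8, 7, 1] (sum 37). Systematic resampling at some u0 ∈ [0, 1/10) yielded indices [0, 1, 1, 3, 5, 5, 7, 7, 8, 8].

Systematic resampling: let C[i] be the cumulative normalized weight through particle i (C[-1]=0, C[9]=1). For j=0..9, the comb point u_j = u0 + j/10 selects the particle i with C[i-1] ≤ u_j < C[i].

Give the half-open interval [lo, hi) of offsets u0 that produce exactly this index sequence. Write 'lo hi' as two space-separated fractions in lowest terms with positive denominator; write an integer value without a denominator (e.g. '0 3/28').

C = [2/37, 8/37, 8/37, 12/37, 12/37, 19/37, 21/37, 29/37, 36/37, 1]
j=0 picked index 0: u0 ∈ [0, 2/37)
j=1 picked index 1: u0 ∈ [-17/370, 43/370)
j=2 picked index 1: u0 ∈ [-27/185, 3/185)
j=3 picked index 3: u0 ∈ [-31/370, 9/370)
j=4 picked index 5: u0 ∈ [-14/185, 21/185)
j=5 picked index 5: u0 ∈ [-13/74, 1/74)
j=6 picked index 7: u0 ∈ [-6/185, 34/185)
j=7 picked index 7: u0 ∈ [-49/370, 31/370)
j=8 picked index 8: u0 ∈ [-3/185, 32/185)
j=9 picked index 8: u0 ∈ [-43/370, 27/370)
intersection: [0, 1/74)

0 1/74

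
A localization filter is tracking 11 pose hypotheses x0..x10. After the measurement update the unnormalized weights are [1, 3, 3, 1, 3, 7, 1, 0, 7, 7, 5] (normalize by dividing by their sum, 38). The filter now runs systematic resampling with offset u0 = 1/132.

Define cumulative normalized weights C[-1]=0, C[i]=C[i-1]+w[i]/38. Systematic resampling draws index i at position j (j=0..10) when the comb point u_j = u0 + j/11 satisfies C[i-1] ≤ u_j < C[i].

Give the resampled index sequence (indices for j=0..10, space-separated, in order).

0 1 3 4 5 5 8 8 9 9 10

C = [1/38, 2/19, 7/38, 4/19, 11/38, 9/19, 1/2, 1/2, 13/19, 33/38, 1]
j=0: u_0=1/132 ∈ [0, 1/38) → index 0
j=1: u_1=13/132 ∈ [1/38, 2/19) → index 1
j=2: u_2=25/132 ∈ [7/38, 4/19) → index 3
j=3: u_3=37/132 ∈ [4/19, 11/38) → index 4
j=4: u_4=49/132 ∈ [11/38, 9/19) → index 5
j=5: u_5=61/132 ∈ [11/38, 9/19) → index 5
j=6: u_6=73/132 ∈ [1/2, 13/19) → index 8
j=7: u_7=85/132 ∈ [1/2, 13/19) → index 8
j=8: u_8=97/132 ∈ [13/19, 33/38) → index 9
j=9: u_9=109/132 ∈ [13/19, 33/38) → index 9
j=10: u_10=11/12 ∈ [33/38, 1) → index 10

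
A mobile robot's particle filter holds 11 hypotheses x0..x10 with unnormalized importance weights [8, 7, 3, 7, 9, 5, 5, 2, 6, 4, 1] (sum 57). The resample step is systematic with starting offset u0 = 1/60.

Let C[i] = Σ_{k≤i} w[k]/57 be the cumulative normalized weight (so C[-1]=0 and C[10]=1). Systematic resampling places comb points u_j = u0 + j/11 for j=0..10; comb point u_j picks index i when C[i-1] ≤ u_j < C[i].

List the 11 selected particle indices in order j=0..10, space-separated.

C = [8/57, 5/19, 6/19, 25/57, 34/57, 13/19, 44/57, 46/57, 52/57, 56/57, 1]
j=0: u_0=1/60 ∈ [0, 8/57) → index 0
j=1: u_1=71/660 ∈ [0, 8/57) → index 0
j=2: u_2=131/660 ∈ [8/57, 5/19) → index 1
j=3: u_3=191/660 ∈ [5/19, 6/19) → index 2
j=4: u_4=251/660 ∈ [6/19, 25/57) → index 3
j=5: u_5=311/660 ∈ [25/57, 34/57) → index 4
j=6: u_6=371/660 ∈ [25/57, 34/57) → index 4
j=7: u_7=431/660 ∈ [34/57, 13/19) → index 5
j=8: u_8=491/660 ∈ [13/19, 44/57) → index 6
j=9: u_9=551/660 ∈ [46/57, 52/57) → index 8
j=10: u_10=611/660 ∈ [52/57, 56/57) → index 9

0 0 1 2 3 4 4 5 6 8 9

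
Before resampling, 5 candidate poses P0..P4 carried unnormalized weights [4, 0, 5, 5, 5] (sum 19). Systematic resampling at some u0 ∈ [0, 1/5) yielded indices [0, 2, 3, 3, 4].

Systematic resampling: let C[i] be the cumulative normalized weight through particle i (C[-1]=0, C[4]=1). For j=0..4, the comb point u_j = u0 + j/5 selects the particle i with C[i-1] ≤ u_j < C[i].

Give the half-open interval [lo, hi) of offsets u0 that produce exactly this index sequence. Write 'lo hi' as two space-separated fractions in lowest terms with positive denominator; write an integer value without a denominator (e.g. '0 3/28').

7/95 13/95

C = [4/19, 4/19, 9/19, 14/19, 1]
j=0 picked index 0: u0 ∈ [0, 4/19)
j=1 picked index 2: u0 ∈ [1/95, 26/95)
j=2 picked index 3: u0 ∈ [7/95, 32/95)
j=3 picked index 3: u0 ∈ [-12/95, 13/95)
j=4 picked index 4: u0 ∈ [-6/95, 1/5)
intersection: [7/95, 13/95)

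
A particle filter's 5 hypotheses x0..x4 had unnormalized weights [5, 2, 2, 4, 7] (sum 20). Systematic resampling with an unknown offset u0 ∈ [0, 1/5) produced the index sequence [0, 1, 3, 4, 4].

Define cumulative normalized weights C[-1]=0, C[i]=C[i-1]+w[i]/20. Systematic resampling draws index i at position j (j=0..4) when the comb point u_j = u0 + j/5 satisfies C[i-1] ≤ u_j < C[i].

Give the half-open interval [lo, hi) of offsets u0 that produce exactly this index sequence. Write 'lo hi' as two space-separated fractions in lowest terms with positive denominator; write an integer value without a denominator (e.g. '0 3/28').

1/20 3/20

C = [1/4, 7/20, 9/20, 13/20, 1]
j=0 picked index 0: u0 ∈ [0, 1/4)
j=1 picked index 1: u0 ∈ [1/20, 3/20)
j=2 picked index 3: u0 ∈ [1/20, 1/4)
j=3 picked index 4: u0 ∈ [1/20, 2/5)
j=4 picked index 4: u0 ∈ [-3/20, 1/5)
intersection: [1/20, 3/20)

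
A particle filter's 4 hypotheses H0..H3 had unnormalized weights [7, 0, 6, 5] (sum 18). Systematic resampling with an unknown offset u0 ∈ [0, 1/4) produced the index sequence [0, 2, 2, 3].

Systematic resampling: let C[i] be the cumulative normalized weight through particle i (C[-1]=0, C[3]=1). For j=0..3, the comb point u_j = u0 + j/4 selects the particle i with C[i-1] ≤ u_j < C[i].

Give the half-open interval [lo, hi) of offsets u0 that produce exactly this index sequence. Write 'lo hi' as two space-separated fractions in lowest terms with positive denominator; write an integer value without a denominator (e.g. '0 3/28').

5/36 2/9

C = [7/18, 7/18, 13/18, 1]
j=0 picked index 0: u0 ∈ [0, 7/18)
j=1 picked index 2: u0 ∈ [5/36, 17/36)
j=2 picked index 2: u0 ∈ [-1/9, 2/9)
j=3 picked index 3: u0 ∈ [-1/36, 1/4)
intersection: [5/36, 2/9)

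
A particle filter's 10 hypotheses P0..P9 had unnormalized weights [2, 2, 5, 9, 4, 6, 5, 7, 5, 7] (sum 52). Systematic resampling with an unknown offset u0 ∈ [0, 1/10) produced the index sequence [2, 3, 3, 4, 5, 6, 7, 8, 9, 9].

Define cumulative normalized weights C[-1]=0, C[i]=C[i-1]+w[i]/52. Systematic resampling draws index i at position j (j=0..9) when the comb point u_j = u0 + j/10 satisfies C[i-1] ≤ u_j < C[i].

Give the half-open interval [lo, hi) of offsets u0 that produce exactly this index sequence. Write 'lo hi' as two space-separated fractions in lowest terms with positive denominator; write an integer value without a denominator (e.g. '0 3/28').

1/13 1/10

C = [1/26, 1/13, 9/52, 9/26, 11/26, 7/13, 33/52, 10/13, 45/52, 1]
j=0 picked index 2: u0 ∈ [1/13, 9/52)
j=1 picked index 3: u0 ∈ [19/260, 16/65)
j=2 picked index 3: u0 ∈ [-7/260, 19/130)
j=3 picked index 4: u0 ∈ [3/65, 8/65)
j=4 picked index 5: u0 ∈ [3/130, 9/65)
j=5 picked index 6: u0 ∈ [1/26, 7/52)
j=6 picked index 7: u0 ∈ [9/260, 11/65)
j=7 picked index 8: u0 ∈ [9/130, 43/260)
j=8 picked index 9: u0 ∈ [17/260, 1/5)
j=9 picked index 9: u0 ∈ [-9/260, 1/10)
intersection: [1/13, 1/10)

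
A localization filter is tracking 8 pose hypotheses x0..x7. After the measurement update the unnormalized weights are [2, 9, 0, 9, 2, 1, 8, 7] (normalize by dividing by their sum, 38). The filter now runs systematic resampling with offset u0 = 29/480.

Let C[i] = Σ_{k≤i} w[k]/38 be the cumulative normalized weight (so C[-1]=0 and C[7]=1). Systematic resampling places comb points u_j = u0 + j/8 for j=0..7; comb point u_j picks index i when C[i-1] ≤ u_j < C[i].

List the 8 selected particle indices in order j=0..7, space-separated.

C = [1/19, 11/38, 11/38, 10/19, 11/19, 23/38, 31/38, 1]
j=0: u_0=29/480 ∈ [1/19, 11/38) → index 1
j=1: u_1=89/480 ∈ [1/19, 11/38) → index 1
j=2: u_2=149/480 ∈ [11/38, 10/19) → index 3
j=3: u_3=209/480 ∈ [11/38, 10/19) → index 3
j=4: u_4=269/480 ∈ [10/19, 11/19) → index 4
j=5: u_5=329/480 ∈ [23/38, 31/38) → index 6
j=6: u_6=389/480 ∈ [23/38, 31/38) → index 6
j=7: u_7=449/480 ∈ [31/38, 1) → index 7

1 1 3 3 4 6 6 7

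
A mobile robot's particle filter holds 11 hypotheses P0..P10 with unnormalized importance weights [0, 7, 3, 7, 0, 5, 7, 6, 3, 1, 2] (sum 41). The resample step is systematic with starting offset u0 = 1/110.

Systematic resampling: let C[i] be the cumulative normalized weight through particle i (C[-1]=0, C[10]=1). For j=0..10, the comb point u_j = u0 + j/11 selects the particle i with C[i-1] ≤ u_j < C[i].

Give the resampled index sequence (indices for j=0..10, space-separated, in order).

C = [0, 7/41, 10/41, 17/41, 17/41, 22/41, 29/41, 35/41, 38/41, 39/41, 1]
j=0: u_0=1/110 ∈ [0, 7/41) → index 1
j=1: u_1=1/10 ∈ [0, 7/41) → index 1
j=2: u_2=21/110 ∈ [7/41, 10/41) → index 2
j=3: u_3=31/110 ∈ [10/41, 17/41) → index 3
j=4: u_4=41/110 ∈ [10/41, 17/41) → index 3
j=5: u_5=51/110 ∈ [17/41, 22/41) → index 5
j=6: u_6=61/110 ∈ [22/41, 29/41) → index 6
j=7: u_7=71/110 ∈ [22/41, 29/41) → index 6
j=8: u_8=81/110 ∈ [29/41, 35/41) → index 7
j=9: u_9=91/110 ∈ [29/41, 35/41) → index 7
j=10: u_10=101/110 ∈ [35/41, 38/41) → index 8

1 1 2 3 3 5 6 6 7 7 8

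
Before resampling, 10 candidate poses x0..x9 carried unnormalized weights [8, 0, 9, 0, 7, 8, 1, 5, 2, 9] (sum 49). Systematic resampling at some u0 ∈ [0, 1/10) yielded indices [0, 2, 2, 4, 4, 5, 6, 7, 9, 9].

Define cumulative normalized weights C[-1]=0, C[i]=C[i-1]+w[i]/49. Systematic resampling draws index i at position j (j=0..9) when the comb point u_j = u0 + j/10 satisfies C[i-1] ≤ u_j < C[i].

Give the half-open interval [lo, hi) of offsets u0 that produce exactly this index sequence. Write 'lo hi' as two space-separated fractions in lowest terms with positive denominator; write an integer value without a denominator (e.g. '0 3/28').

C = [8/49, 8/49, 17/49, 17/49, 24/49, 32/49, 33/49, 38/49, 40/49, 1]
j=0 picked index 0: u0 ∈ [0, 8/49)
j=1 picked index 2: u0 ∈ [31/490, 121/490)
j=2 picked index 2: u0 ∈ [-9/245, 36/245)
j=3 picked index 4: u0 ∈ [23/490, 93/490)
j=4 picked index 4: u0 ∈ [-13/245, 22/245)
j=5 picked index 5: u0 ∈ [-1/98, 15/98)
j=6 picked index 6: u0 ∈ [13/245, 18/245)
j=7 picked index 7: u0 ∈ [-13/490, 37/490)
j=8 picked index 9: u0 ∈ [4/245, 1/5)
j=9 picked index 9: u0 ∈ [-41/490, 1/10)
intersection: [31/490, 18/245)

31/490 18/245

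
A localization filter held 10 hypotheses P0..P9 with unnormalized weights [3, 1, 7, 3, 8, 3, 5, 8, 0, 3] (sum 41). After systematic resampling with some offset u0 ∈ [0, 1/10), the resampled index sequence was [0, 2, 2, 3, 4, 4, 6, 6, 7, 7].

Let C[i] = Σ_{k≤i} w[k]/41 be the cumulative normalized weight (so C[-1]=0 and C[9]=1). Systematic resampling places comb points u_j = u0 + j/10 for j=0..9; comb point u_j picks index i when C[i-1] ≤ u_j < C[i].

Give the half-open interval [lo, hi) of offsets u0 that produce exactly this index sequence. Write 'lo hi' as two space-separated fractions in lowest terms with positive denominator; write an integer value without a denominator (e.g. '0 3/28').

2/205 11/410

C = [3/41, 4/41, 11/41, 14/41, 22/41, 25/41, 30/41, 38/41, 38/41, 1]
j=0 picked index 0: u0 ∈ [0, 3/41)
j=1 picked index 2: u0 ∈ [-1/410, 69/410)
j=2 picked index 2: u0 ∈ [-21/205, 14/205)
j=3 picked index 3: u0 ∈ [-13/410, 17/410)
j=4 picked index 4: u0 ∈ [-12/205, 28/205)
j=5 picked index 4: u0 ∈ [-13/82, 3/82)
j=6 picked index 6: u0 ∈ [2/205, 27/205)
j=7 picked index 6: u0 ∈ [-37/410, 13/410)
j=8 picked index 7: u0 ∈ [-14/205, 26/205)
j=9 picked index 7: u0 ∈ [-69/410, 11/410)
intersection: [2/205, 11/410)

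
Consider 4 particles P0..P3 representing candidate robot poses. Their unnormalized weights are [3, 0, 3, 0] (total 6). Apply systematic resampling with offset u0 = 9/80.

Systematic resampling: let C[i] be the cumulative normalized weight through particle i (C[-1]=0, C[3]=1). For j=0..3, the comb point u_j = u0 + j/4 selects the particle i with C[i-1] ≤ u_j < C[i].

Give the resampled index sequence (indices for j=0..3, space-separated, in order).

C = [1/2, 1/2, 1, 1]
j=0: u_0=9/80 ∈ [0, 1/2) → index 0
j=1: u_1=29/80 ∈ [0, 1/2) → index 0
j=2: u_2=49/80 ∈ [1/2, 1) → index 2
j=3: u_3=69/80 ∈ [1/2, 1) → index 2

0 0 2 2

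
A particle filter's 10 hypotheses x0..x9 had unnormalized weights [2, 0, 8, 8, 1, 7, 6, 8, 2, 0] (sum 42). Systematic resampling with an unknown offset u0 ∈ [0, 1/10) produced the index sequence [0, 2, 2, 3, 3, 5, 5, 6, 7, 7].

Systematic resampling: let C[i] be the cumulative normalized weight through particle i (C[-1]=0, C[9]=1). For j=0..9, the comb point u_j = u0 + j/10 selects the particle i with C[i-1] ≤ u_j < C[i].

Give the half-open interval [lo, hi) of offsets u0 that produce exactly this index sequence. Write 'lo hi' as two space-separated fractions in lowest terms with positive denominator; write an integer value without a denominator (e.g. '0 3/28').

C = [1/21, 1/21, 5/21, 3/7, 19/42, 13/21, 16/21, 20/21, 1, 1]
j=0 picked index 0: u0 ∈ [0, 1/21)
j=1 picked index 2: u0 ∈ [-11/210, 29/210)
j=2 picked index 2: u0 ∈ [-16/105, 4/105)
j=3 picked index 3: u0 ∈ [-13/210, 9/70)
j=4 picked index 3: u0 ∈ [-17/105, 1/35)
j=5 picked index 5: u0 ∈ [-1/21, 5/42)
j=6 picked index 5: u0 ∈ [-31/210, 2/105)
j=7 picked index 6: u0 ∈ [-17/210, 13/210)
j=8 picked index 7: u0 ∈ [-4/105, 16/105)
j=9 picked index 7: u0 ∈ [-29/210, 11/210)
intersection: [0, 2/105)

0 2/105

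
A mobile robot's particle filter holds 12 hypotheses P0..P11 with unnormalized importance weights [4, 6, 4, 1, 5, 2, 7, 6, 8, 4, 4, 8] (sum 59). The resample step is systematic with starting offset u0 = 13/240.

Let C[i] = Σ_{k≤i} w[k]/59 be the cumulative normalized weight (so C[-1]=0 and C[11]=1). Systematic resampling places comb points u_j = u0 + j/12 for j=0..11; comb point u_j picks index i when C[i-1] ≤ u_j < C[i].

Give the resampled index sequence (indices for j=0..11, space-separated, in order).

0 1 2 4 6 6 7 8 8 10 11 11

C = [4/59, 10/59, 14/59, 15/59, 20/59, 22/59, 29/59, 35/59, 43/59, 47/59, 51/59, 1]
j=0: u_0=13/240 ∈ [0, 4/59) → index 0
j=1: u_1=11/80 ∈ [4/59, 10/59) → index 1
j=2: u_2=53/240 ∈ [10/59, 14/59) → index 2
j=3: u_3=73/240 ∈ [15/59, 20/59) → index 4
j=4: u_4=31/80 ∈ [22/59, 29/59) → index 6
j=5: u_5=113/240 ∈ [22/59, 29/59) → index 6
j=6: u_6=133/240 ∈ [29/59, 35/59) → index 7
j=7: u_7=51/80 ∈ [35/59, 43/59) → index 8
j=8: u_8=173/240 ∈ [35/59, 43/59) → index 8
j=9: u_9=193/240 ∈ [47/59, 51/59) → index 10
j=10: u_10=71/80 ∈ [51/59, 1) → index 11
j=11: u_11=233/240 ∈ [51/59, 1) → index 11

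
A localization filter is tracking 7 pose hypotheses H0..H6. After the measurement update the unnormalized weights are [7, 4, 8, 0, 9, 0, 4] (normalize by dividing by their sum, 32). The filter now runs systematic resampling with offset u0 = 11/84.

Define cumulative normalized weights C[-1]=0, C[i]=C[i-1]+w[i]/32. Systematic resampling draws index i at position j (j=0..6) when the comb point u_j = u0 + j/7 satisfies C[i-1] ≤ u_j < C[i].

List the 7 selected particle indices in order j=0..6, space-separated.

C = [7/32, 11/32, 19/32, 19/32, 7/8, 7/8, 1]
j=0: u_0=11/84 ∈ [0, 7/32) → index 0
j=1: u_1=23/84 ∈ [7/32, 11/32) → index 1
j=2: u_2=5/12 ∈ [11/32, 19/32) → index 2
j=3: u_3=47/84 ∈ [11/32, 19/32) → index 2
j=4: u_4=59/84 ∈ [19/32, 7/8) → index 4
j=5: u_5=71/84 ∈ [19/32, 7/8) → index 4
j=6: u_6=83/84 ∈ [7/8, 1) → index 6

0 1 2 2 4 4 6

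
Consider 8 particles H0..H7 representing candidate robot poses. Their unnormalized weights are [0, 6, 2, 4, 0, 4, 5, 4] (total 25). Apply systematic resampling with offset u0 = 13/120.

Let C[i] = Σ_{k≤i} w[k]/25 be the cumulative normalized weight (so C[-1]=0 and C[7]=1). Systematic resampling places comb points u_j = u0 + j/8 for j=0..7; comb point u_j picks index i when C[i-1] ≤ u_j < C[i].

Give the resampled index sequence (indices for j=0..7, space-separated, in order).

C = [0, 6/25, 8/25, 12/25, 12/25, 16/25, 21/25, 1]
j=0: u_0=13/120 ∈ [0, 6/25) → index 1
j=1: u_1=7/30 ∈ [0, 6/25) → index 1
j=2: u_2=43/120 ∈ [8/25, 12/25) → index 3
j=3: u_3=29/60 ∈ [12/25, 16/25) → index 5
j=4: u_4=73/120 ∈ [12/25, 16/25) → index 5
j=5: u_5=11/15 ∈ [16/25, 21/25) → index 6
j=6: u_6=103/120 ∈ [21/25, 1) → index 7
j=7: u_7=59/60 ∈ [21/25, 1) → index 7

1 1 3 5 5 6 7 7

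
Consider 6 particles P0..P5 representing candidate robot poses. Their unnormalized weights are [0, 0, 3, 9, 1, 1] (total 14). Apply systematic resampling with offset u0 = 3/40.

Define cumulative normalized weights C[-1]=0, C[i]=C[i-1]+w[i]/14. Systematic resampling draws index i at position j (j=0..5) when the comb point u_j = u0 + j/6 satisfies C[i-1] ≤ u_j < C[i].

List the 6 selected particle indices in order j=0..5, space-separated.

C = [0, 0, 3/14, 6/7, 13/14, 1]
j=0: u_0=3/40 ∈ [0, 3/14) → index 2
j=1: u_1=29/120 ∈ [3/14, 6/7) → index 3
j=2: u_2=49/120 ∈ [3/14, 6/7) → index 3
j=3: u_3=23/40 ∈ [3/14, 6/7) → index 3
j=4: u_4=89/120 ∈ [3/14, 6/7) → index 3
j=5: u_5=109/120 ∈ [6/7, 13/14) → index 4

2 3 3 3 3 4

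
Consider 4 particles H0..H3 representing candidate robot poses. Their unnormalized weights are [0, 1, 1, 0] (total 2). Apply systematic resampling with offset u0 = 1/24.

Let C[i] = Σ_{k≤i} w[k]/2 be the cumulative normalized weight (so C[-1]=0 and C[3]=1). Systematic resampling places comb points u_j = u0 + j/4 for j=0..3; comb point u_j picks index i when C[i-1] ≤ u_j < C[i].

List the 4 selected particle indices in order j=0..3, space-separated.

C = [0, 1/2, 1, 1]
j=0: u_0=1/24 ∈ [0, 1/2) → index 1
j=1: u_1=7/24 ∈ [0, 1/2) → index 1
j=2: u_2=13/24 ∈ [1/2, 1) → index 2
j=3: u_3=19/24 ∈ [1/2, 1) → index 2

1 1 2 2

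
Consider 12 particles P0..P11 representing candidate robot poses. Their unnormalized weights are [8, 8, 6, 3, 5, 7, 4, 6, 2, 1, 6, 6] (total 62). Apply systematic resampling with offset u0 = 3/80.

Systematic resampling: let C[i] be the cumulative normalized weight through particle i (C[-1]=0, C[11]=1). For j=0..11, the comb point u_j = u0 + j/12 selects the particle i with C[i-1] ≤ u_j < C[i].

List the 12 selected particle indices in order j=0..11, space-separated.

C = [4/31, 8/31, 11/31, 25/62, 15/31, 37/62, 41/62, 47/62, 49/62, 25/31, 28/31, 1]
j=0: u_0=3/80 ∈ [0, 4/31) → index 0
j=1: u_1=29/240 ∈ [0, 4/31) → index 0
j=2: u_2=49/240 ∈ [4/31, 8/31) → index 1
j=3: u_3=23/80 ∈ [8/31, 11/31) → index 2
j=4: u_4=89/240 ∈ [11/31, 25/62) → index 3
j=5: u_5=109/240 ∈ [25/62, 15/31) → index 4
j=6: u_6=43/80 ∈ [15/31, 37/62) → index 5
j=7: u_7=149/240 ∈ [37/62, 41/62) → index 6
j=8: u_8=169/240 ∈ [41/62, 47/62) → index 7
j=9: u_9=63/80 ∈ [47/62, 49/62) → index 8
j=10: u_10=209/240 ∈ [25/31, 28/31) → index 10
j=11: u_11=229/240 ∈ [28/31, 1) → index 11

0 0 1 2 3 4 5 6 7 8 10 11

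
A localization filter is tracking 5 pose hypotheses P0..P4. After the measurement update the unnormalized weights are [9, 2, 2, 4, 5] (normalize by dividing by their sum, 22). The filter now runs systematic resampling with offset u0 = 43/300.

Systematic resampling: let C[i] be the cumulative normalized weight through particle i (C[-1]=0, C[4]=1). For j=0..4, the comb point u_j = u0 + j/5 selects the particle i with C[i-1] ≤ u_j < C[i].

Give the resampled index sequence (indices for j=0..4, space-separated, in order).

0 0 2 3 4

C = [9/22, 1/2, 13/22, 17/22, 1]
j=0: u_0=43/300 ∈ [0, 9/22) → index 0
j=1: u_1=103/300 ∈ [0, 9/22) → index 0
j=2: u_2=163/300 ∈ [1/2, 13/22) → index 2
j=3: u_3=223/300 ∈ [13/22, 17/22) → index 3
j=4: u_4=283/300 ∈ [17/22, 1) → index 4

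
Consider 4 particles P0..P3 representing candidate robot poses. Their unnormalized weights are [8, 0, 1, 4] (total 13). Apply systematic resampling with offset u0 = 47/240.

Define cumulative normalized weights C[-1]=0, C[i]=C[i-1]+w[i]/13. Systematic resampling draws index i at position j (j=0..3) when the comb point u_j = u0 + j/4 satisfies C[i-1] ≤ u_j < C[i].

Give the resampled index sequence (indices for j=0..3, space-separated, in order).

0 0 3 3

C = [8/13, 8/13, 9/13, 1]
j=0: u_0=47/240 ∈ [0, 8/13) → index 0
j=1: u_1=107/240 ∈ [0, 8/13) → index 0
j=2: u_2=167/240 ∈ [9/13, 1) → index 3
j=3: u_3=227/240 ∈ [9/13, 1) → index 3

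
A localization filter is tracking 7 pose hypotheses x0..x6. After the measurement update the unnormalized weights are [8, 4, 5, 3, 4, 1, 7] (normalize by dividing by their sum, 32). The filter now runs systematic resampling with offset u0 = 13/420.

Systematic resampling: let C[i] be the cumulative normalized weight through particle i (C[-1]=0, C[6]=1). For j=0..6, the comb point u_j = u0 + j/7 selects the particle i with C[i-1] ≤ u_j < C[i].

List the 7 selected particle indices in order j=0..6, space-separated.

0 0 1 2 3 4 6

C = [1/4, 3/8, 17/32, 5/8, 3/4, 25/32, 1]
j=0: u_0=13/420 ∈ [0, 1/4) → index 0
j=1: u_1=73/420 ∈ [0, 1/4) → index 0
j=2: u_2=19/60 ∈ [1/4, 3/8) → index 1
j=3: u_3=193/420 ∈ [3/8, 17/32) → index 2
j=4: u_4=253/420 ∈ [17/32, 5/8) → index 3
j=5: u_5=313/420 ∈ [5/8, 3/4) → index 4
j=6: u_6=373/420 ∈ [25/32, 1) → index 6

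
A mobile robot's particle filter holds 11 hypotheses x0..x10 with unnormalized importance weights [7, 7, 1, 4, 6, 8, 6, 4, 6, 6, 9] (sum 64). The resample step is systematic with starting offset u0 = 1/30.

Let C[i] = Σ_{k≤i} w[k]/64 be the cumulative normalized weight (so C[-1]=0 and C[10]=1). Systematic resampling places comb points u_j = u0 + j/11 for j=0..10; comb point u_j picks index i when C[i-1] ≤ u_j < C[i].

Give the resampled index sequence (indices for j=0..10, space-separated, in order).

0 1 1 4 5 5 6 7 8 9 10

C = [7/64, 7/32, 15/64, 19/64, 25/64, 33/64, 39/64, 43/64, 49/64, 55/64, 1]
j=0: u_0=1/30 ∈ [0, 7/64) → index 0
j=1: u_1=41/330 ∈ [7/64, 7/32) → index 1
j=2: u_2=71/330 ∈ [7/64, 7/32) → index 1
j=3: u_3=101/330 ∈ [19/64, 25/64) → index 4
j=4: u_4=131/330 ∈ [25/64, 33/64) → index 5
j=5: u_5=161/330 ∈ [25/64, 33/64) → index 5
j=6: u_6=191/330 ∈ [33/64, 39/64) → index 6
j=7: u_7=221/330 ∈ [39/64, 43/64) → index 7
j=8: u_8=251/330 ∈ [43/64, 49/64) → index 8
j=9: u_9=281/330 ∈ [49/64, 55/64) → index 9
j=10: u_10=311/330 ∈ [55/64, 1) → index 10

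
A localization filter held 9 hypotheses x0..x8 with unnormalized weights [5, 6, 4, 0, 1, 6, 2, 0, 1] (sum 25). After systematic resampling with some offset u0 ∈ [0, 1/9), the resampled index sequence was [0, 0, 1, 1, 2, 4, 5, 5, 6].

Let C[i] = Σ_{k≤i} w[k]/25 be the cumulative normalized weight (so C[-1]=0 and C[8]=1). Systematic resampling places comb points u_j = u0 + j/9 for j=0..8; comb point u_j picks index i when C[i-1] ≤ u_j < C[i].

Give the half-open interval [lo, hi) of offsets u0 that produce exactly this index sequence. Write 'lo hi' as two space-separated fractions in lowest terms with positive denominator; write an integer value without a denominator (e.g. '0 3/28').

2/45 16/225

C = [1/5, 11/25, 3/5, 3/5, 16/25, 22/25, 24/25, 24/25, 1]
j=0 picked index 0: u0 ∈ [0, 1/5)
j=1 picked index 0: u0 ∈ [-1/9, 4/45)
j=2 picked index 1: u0 ∈ [-1/45, 49/225)
j=3 picked index 1: u0 ∈ [-2/15, 8/75)
j=4 picked index 2: u0 ∈ [-1/225, 7/45)
j=5 picked index 4: u0 ∈ [2/45, 19/225)
j=6 picked index 5: u0 ∈ [-2/75, 16/75)
j=7 picked index 5: u0 ∈ [-31/225, 23/225)
j=8 picked index 6: u0 ∈ [-2/225, 16/225)
intersection: [2/45, 16/225)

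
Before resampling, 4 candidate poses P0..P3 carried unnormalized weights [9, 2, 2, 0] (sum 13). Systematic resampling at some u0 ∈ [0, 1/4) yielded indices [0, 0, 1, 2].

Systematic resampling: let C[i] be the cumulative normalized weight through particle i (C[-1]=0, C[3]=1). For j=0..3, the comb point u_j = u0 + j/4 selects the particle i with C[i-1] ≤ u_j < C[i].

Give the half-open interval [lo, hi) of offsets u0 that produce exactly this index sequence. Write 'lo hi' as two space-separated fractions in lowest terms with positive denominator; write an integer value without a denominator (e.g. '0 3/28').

C = [9/13, 11/13, 1, 1]
j=0 picked index 0: u0 ∈ [0, 9/13)
j=1 picked index 0: u0 ∈ [-1/4, 23/52)
j=2 picked index 1: u0 ∈ [5/26, 9/26)
j=3 picked index 2: u0 ∈ [5/52, 1/4)
intersection: [5/26, 1/4)

5/26 1/4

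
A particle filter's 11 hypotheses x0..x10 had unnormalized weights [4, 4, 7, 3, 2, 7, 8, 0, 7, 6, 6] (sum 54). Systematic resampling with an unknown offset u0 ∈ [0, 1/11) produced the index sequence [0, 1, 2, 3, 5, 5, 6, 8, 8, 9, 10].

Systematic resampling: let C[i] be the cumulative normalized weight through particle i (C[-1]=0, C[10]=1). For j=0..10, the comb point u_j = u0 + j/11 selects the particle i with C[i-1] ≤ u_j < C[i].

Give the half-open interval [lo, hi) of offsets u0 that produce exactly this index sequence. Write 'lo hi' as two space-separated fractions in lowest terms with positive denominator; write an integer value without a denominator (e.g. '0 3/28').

C = [2/27, 4/27, 5/18, 1/3, 10/27, 1/2, 35/54, 35/54, 7/9, 8/9, 1]
j=0 picked index 0: u0 ∈ [0, 2/27)
j=1 picked index 1: u0 ∈ [-5/297, 17/297)
j=2 picked index 2: u0 ∈ [-10/297, 19/198)
j=3 picked index 3: u0 ∈ [1/198, 2/33)
j=4 picked index 5: u0 ∈ [2/297, 3/22)
j=5 picked index 5: u0 ∈ [-25/297, 1/22)
j=6 picked index 6: u0 ∈ [-1/22, 61/594)
j=7 picked index 8: u0 ∈ [7/594, 14/99)
j=8 picked index 8: u0 ∈ [-47/594, 5/99)
j=9 picked index 9: u0 ∈ [-4/99, 7/99)
j=10 picked index 10: u0 ∈ [-2/99, 1/11)
intersection: [7/594, 1/22)

7/594 1/22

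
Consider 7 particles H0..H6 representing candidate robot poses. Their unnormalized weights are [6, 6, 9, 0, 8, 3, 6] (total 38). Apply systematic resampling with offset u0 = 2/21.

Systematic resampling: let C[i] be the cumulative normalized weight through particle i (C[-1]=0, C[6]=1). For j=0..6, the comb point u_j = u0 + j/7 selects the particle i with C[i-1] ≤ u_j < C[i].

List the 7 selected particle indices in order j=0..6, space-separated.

C = [3/19, 6/19, 21/38, 21/38, 29/38, 16/19, 1]
j=0: u_0=2/21 ∈ [0, 3/19) → index 0
j=1: u_1=5/21 ∈ [3/19, 6/19) → index 1
j=2: u_2=8/21 ∈ [6/19, 21/38) → index 2
j=3: u_3=11/21 ∈ [6/19, 21/38) → index 2
j=4: u_4=2/3 ∈ [21/38, 29/38) → index 4
j=5: u_5=17/21 ∈ [29/38, 16/19) → index 5
j=6: u_6=20/21 ∈ [16/19, 1) → index 6

0 1 2 2 4 5 6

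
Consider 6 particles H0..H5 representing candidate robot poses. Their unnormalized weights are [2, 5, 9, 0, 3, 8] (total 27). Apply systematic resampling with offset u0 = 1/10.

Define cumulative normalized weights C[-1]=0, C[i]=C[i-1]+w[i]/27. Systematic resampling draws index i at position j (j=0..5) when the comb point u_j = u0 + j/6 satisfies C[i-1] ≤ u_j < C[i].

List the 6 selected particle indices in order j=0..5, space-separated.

1 2 2 4 5 5

C = [2/27, 7/27, 16/27, 16/27, 19/27, 1]
j=0: u_0=1/10 ∈ [2/27, 7/27) → index 1
j=1: u_1=4/15 ∈ [7/27, 16/27) → index 2
j=2: u_2=13/30 ∈ [7/27, 16/27) → index 2
j=3: u_3=3/5 ∈ [16/27, 19/27) → index 4
j=4: u_4=23/30 ∈ [19/27, 1) → index 5
j=5: u_5=14/15 ∈ [19/27, 1) → index 5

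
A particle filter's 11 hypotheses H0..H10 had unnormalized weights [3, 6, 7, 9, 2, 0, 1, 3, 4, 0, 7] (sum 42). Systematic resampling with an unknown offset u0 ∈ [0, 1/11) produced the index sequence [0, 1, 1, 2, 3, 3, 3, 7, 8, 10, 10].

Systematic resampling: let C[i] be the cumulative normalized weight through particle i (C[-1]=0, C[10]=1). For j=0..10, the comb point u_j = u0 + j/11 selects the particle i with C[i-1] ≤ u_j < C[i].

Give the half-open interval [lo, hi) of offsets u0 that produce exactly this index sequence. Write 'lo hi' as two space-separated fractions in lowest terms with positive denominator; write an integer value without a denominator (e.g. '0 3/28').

1/33 5/154

C = [1/14, 3/14, 8/21, 25/42, 9/14, 9/14, 2/3, 31/42, 5/6, 5/6, 1]
j=0 picked index 0: u0 ∈ [0, 1/14)
j=1 picked index 1: u0 ∈ [-3/154, 19/154)
j=2 picked index 1: u0 ∈ [-17/154, 5/154)
j=3 picked index 2: u0 ∈ [-9/154, 25/231)
j=4 picked index 3: u0 ∈ [4/231, 107/462)
j=5 picked index 3: u0 ∈ [-17/231, 65/462)
j=6 picked index 3: u0 ∈ [-38/231, 23/462)
j=7 picked index 7: u0 ∈ [1/33, 47/462)
j=8 picked index 8: u0 ∈ [5/462, 7/66)
j=9 picked index 10: u0 ∈ [1/66, 2/11)
j=10 picked index 10: u0 ∈ [-5/66, 1/11)
intersection: [1/33, 5/154)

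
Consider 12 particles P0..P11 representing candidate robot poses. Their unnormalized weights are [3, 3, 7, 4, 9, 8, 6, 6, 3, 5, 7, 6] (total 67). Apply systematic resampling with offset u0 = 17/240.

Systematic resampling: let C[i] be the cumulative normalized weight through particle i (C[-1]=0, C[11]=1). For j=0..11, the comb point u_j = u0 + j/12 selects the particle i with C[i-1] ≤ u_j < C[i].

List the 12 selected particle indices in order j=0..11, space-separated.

C = [3/67, 6/67, 13/67, 17/67, 26/67, 34/67, 40/67, 46/67, 49/67, 54/67, 61/67, 1]
j=0: u_0=17/240 ∈ [3/67, 6/67) → index 1
j=1: u_1=37/240 ∈ [6/67, 13/67) → index 2
j=2: u_2=19/80 ∈ [13/67, 17/67) → index 3
j=3: u_3=77/240 ∈ [17/67, 26/67) → index 4
j=4: u_4=97/240 ∈ [26/67, 34/67) → index 5
j=5: u_5=39/80 ∈ [26/67, 34/67) → index 5
j=6: u_6=137/240 ∈ [34/67, 40/67) → index 6
j=7: u_7=157/240 ∈ [40/67, 46/67) → index 7
j=8: u_8=59/80 ∈ [49/67, 54/67) → index 9
j=9: u_9=197/240 ∈ [54/67, 61/67) → index 10
j=10: u_10=217/240 ∈ [54/67, 61/67) → index 10
j=11: u_11=79/80 ∈ [61/67, 1) → index 11

1 2 3 4 5 5 6 7 9 10 10 11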